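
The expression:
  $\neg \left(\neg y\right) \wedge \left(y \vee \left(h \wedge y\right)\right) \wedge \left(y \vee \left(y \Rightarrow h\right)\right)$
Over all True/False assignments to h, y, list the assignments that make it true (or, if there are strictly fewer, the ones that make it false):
is true only for:
  h=False, y=True;
  h=True, y=True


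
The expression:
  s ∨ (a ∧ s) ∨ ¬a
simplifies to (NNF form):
s ∨ ¬a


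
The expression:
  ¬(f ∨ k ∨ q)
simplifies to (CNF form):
¬f ∧ ¬k ∧ ¬q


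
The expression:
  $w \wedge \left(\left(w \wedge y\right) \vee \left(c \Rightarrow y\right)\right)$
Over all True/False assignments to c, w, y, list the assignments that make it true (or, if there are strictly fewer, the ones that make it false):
is true only for:
  c=False, w=True, y=False;
  c=False, w=True, y=True;
  c=True, w=True, y=True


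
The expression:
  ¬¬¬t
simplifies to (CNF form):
¬t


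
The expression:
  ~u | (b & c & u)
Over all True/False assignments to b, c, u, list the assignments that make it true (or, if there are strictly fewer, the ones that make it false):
is false only for:
  b=False, c=False, u=True;
  b=False, c=True, u=True;
  b=True, c=False, u=True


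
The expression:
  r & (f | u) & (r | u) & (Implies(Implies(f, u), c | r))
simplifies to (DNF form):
(f & r) | (r & u)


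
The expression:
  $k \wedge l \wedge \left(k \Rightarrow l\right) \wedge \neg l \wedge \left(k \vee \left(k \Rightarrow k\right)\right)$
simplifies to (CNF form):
$\text{False}$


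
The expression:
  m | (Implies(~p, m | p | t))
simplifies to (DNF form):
m | p | t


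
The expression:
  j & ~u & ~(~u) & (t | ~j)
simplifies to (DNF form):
False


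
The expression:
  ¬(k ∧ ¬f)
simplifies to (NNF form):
f ∨ ¬k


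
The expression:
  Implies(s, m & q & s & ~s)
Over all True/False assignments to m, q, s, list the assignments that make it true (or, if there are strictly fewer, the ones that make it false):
is true only for:
  m=False, q=False, s=False;
  m=False, q=True, s=False;
  m=True, q=False, s=False;
  m=True, q=True, s=False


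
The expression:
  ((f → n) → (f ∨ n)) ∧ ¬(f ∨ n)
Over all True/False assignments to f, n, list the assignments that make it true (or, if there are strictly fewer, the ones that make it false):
is never true.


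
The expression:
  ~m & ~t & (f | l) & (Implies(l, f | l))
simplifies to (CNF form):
~m & ~t & (f | l)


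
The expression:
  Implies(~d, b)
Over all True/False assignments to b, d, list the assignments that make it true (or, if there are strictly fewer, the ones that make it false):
is false only for:
  b=False, d=False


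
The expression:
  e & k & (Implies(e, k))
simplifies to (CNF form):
e & k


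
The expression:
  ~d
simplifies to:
~d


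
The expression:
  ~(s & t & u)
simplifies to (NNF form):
~s | ~t | ~u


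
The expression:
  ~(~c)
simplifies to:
c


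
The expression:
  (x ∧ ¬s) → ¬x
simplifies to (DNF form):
s ∨ ¬x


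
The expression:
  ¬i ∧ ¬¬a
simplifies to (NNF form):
a ∧ ¬i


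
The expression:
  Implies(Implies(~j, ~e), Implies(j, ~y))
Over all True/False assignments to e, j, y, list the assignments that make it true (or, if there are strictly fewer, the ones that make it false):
is false only for:
  e=False, j=True, y=True;
  e=True, j=True, y=True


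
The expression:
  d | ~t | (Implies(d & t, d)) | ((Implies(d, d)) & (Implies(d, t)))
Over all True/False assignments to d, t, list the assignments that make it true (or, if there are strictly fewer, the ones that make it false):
is always true.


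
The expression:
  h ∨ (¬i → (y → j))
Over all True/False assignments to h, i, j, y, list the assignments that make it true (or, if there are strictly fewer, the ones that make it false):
is false only for:
  h=False, i=False, j=False, y=True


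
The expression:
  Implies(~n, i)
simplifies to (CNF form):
i | n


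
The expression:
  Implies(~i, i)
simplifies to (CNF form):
i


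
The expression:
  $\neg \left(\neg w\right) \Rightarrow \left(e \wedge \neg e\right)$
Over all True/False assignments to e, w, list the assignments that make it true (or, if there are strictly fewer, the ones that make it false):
is true only for:
  e=False, w=False;
  e=True, w=False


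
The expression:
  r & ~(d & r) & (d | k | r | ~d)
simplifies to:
r & ~d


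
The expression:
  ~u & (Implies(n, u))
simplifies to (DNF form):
~n & ~u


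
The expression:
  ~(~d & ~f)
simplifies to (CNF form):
d | f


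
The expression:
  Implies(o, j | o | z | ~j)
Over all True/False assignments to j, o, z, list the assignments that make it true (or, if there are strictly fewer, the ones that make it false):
is always true.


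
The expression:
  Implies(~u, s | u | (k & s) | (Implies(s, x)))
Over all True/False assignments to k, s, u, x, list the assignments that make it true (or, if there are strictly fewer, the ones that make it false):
is always true.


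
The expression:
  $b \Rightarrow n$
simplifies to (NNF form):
$n \vee \neg b$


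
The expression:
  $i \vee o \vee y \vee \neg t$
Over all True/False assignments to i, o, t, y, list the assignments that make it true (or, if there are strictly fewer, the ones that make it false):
is false only for:
  i=False, o=False, t=True, y=False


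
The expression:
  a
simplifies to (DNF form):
a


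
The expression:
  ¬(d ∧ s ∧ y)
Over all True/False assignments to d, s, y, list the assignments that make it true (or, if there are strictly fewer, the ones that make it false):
is false only for:
  d=True, s=True, y=True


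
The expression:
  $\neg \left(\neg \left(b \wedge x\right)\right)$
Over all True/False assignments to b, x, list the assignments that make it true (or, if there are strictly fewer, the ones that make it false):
is true only for:
  b=True, x=True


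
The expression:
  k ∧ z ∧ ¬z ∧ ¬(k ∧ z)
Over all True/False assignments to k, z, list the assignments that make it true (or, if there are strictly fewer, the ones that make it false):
is never true.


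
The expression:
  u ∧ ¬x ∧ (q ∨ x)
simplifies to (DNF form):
q ∧ u ∧ ¬x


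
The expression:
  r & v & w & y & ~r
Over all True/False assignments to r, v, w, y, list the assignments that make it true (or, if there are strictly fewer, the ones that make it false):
is never true.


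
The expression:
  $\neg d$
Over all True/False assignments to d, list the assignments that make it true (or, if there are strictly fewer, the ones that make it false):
is true only for:
  d=False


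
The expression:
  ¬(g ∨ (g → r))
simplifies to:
False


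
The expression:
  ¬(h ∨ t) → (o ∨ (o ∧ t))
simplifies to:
h ∨ o ∨ t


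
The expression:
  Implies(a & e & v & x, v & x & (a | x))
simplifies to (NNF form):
True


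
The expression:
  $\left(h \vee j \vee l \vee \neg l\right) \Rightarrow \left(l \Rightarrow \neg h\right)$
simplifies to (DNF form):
$\neg h \vee \neg l$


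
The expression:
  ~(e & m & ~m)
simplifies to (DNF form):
True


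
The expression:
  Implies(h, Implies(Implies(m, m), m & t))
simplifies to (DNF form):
~h | (m & t)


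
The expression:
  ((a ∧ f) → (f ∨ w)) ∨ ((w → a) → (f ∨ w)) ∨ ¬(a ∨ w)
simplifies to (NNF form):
True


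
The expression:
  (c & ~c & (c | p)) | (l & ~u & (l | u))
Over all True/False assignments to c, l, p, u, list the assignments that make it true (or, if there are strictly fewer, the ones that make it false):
is true only for:
  c=False, l=True, p=False, u=False;
  c=False, l=True, p=True, u=False;
  c=True, l=True, p=False, u=False;
  c=True, l=True, p=True, u=False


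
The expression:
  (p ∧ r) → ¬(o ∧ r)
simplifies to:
¬o ∨ ¬p ∨ ¬r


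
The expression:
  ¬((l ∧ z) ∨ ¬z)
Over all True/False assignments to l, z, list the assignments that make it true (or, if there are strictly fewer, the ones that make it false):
is true only for:
  l=False, z=True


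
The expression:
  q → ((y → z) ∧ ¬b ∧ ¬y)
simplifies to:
(¬b ∧ ¬y) ∨ ¬q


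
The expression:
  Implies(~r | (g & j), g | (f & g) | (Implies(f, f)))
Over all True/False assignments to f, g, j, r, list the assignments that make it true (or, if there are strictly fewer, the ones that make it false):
is always true.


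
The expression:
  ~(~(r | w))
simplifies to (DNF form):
r | w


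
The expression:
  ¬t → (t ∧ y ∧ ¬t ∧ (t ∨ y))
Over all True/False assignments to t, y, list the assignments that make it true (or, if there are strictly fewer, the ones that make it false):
is true only for:
  t=True, y=False;
  t=True, y=True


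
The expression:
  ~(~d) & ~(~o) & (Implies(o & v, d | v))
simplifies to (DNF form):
d & o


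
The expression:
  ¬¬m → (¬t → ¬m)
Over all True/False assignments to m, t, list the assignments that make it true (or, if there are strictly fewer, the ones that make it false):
is false only for:
  m=True, t=False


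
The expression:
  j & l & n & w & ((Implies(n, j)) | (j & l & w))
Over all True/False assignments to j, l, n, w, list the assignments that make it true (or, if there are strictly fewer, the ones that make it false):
is true only for:
  j=True, l=True, n=True, w=True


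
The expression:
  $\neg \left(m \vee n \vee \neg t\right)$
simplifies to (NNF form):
$t \wedge \neg m \wedge \neg n$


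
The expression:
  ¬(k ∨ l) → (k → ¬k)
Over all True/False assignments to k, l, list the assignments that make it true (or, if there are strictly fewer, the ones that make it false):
is always true.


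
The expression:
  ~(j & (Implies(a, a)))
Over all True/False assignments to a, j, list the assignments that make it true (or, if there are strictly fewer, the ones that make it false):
is true only for:
  a=False, j=False;
  a=True, j=False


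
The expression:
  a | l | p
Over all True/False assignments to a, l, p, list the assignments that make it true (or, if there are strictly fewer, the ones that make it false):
is false only for:
  a=False, l=False, p=False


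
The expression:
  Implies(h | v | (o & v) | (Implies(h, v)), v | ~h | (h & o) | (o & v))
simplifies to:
o | v | ~h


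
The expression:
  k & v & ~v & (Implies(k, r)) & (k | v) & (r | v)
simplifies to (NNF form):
False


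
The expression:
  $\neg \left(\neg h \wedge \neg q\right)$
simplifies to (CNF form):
$h \vee q$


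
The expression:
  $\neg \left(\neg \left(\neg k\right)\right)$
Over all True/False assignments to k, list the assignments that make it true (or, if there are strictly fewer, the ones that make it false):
is true only for:
  k=False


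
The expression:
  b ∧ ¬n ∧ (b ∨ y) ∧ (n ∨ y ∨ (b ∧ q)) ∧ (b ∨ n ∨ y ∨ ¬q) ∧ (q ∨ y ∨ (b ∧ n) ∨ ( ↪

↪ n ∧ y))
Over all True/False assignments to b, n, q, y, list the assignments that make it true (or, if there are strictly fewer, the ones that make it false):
is true only for:
  b=True, n=False, q=False, y=True;
  b=True, n=False, q=True, y=False;
  b=True, n=False, q=True, y=True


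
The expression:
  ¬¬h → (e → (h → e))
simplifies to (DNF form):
True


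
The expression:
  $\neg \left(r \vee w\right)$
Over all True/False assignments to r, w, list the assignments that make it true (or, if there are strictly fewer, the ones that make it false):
is true only for:
  r=False, w=False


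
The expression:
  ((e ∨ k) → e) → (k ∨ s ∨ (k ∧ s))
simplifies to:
k ∨ s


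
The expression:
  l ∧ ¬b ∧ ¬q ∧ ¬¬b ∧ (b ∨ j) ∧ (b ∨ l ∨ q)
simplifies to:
False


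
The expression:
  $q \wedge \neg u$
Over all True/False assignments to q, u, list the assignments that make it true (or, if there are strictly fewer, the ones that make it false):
is true only for:
  q=True, u=False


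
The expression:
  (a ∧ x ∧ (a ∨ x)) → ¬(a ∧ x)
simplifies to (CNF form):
¬a ∨ ¬x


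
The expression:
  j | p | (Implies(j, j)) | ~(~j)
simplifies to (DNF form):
True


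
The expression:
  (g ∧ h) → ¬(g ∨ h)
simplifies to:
¬g ∨ ¬h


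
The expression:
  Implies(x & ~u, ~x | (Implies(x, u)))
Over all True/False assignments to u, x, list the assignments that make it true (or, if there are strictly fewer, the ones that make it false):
is false only for:
  u=False, x=True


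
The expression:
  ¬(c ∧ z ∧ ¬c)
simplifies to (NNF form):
True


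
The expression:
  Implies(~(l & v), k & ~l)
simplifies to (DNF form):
(l & v) | (k & ~l)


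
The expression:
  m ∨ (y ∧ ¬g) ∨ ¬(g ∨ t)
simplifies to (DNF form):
m ∨ (y ∧ ¬g) ∨ (¬g ∧ ¬t)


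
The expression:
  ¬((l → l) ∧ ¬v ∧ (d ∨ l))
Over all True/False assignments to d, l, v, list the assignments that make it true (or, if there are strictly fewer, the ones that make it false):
is false only for:
  d=False, l=True, v=False;
  d=True, l=False, v=False;
  d=True, l=True, v=False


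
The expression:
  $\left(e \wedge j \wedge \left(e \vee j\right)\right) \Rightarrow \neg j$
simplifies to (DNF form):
$\neg e \vee \neg j$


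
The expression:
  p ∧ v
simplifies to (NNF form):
p ∧ v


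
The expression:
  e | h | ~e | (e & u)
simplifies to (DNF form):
True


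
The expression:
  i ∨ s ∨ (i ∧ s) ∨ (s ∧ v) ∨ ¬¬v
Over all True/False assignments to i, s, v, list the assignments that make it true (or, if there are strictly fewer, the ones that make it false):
is false only for:
  i=False, s=False, v=False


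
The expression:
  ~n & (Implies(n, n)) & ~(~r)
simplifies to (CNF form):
r & ~n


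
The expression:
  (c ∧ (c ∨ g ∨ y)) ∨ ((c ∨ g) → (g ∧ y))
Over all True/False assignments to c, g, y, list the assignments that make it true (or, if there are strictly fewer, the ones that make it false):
is false only for:
  c=False, g=True, y=False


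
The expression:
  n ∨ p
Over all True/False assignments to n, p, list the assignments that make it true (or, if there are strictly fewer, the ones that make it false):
is false only for:
  n=False, p=False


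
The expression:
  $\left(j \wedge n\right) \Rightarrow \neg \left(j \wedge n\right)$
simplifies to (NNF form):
$\neg j \vee \neg n$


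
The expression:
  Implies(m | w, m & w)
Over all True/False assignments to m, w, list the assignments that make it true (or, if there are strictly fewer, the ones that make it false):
is true only for:
  m=False, w=False;
  m=True, w=True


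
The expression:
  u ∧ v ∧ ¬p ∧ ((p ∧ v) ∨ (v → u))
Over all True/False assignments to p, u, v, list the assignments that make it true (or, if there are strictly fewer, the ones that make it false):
is true only for:
  p=False, u=True, v=True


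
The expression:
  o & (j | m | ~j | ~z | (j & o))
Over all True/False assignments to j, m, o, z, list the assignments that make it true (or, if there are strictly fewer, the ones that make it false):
is true only for:
  j=False, m=False, o=True, z=False;
  j=False, m=False, o=True, z=True;
  j=False, m=True, o=True, z=False;
  j=False, m=True, o=True, z=True;
  j=True, m=False, o=True, z=False;
  j=True, m=False, o=True, z=True;
  j=True, m=True, o=True, z=False;
  j=True, m=True, o=True, z=True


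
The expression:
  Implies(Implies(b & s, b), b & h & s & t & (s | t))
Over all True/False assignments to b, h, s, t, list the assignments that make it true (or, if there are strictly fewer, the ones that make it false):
is true only for:
  b=True, h=True, s=True, t=True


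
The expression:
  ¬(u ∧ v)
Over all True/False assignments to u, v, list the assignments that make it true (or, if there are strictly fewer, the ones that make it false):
is false only for:
  u=True, v=True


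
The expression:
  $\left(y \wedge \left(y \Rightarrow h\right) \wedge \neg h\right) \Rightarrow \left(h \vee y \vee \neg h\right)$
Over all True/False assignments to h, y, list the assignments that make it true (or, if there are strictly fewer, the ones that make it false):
is always true.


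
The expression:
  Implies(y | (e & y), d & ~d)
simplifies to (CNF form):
~y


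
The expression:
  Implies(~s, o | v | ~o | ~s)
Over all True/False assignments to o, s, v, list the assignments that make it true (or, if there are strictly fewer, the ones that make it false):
is always true.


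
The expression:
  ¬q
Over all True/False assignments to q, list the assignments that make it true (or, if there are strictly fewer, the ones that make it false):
is true only for:
  q=False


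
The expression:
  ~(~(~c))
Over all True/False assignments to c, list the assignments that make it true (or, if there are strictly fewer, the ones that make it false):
is true only for:
  c=False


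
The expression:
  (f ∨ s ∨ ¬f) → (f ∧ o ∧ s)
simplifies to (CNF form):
f ∧ o ∧ s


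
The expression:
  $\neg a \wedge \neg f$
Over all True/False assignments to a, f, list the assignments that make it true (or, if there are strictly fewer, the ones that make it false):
is true only for:
  a=False, f=False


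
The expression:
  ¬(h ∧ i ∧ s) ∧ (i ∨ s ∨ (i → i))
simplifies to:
¬h ∨ ¬i ∨ ¬s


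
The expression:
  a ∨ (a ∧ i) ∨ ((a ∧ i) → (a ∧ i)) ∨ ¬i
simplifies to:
True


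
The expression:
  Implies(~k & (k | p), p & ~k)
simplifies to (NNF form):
True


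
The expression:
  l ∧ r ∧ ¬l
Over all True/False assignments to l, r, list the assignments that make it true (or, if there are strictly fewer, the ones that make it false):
is never true.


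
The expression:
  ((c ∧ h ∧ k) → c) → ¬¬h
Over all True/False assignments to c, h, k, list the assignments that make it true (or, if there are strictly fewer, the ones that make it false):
is true only for:
  c=False, h=True, k=False;
  c=False, h=True, k=True;
  c=True, h=True, k=False;
  c=True, h=True, k=True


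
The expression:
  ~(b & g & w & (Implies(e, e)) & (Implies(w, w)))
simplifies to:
~b | ~g | ~w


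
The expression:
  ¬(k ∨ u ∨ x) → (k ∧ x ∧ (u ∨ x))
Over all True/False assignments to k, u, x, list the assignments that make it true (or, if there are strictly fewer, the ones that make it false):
is false only for:
  k=False, u=False, x=False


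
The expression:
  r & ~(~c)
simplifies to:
c & r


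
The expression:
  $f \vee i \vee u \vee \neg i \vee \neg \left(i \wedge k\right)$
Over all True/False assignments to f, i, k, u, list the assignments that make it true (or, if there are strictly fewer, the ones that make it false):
is always true.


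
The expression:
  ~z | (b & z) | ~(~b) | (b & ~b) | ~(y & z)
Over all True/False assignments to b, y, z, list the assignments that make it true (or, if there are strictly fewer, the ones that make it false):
is false only for:
  b=False, y=True, z=True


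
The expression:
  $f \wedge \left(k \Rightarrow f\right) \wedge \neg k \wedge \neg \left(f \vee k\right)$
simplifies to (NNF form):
$\text{False}$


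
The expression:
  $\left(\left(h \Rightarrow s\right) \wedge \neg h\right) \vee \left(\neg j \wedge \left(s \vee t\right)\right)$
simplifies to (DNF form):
$\left(s \wedge \neg j\right) \vee \left(t \wedge \neg j\right) \vee \neg h$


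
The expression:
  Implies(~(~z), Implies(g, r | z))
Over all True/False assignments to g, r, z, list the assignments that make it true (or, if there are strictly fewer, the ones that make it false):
is always true.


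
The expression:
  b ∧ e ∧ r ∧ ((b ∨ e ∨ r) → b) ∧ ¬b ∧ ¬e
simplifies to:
False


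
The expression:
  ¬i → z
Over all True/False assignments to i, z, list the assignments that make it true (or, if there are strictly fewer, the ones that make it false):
is false only for:
  i=False, z=False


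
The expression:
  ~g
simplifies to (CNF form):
~g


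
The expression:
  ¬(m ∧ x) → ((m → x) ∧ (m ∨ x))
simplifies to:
x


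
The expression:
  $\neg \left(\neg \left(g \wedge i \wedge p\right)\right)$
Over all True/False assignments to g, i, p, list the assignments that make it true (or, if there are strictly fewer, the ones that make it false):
is true only for:
  g=True, i=True, p=True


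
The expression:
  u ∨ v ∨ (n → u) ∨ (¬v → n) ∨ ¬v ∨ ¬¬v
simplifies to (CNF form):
True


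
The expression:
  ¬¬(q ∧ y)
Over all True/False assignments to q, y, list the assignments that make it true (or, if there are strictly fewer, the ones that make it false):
is true only for:
  q=True, y=True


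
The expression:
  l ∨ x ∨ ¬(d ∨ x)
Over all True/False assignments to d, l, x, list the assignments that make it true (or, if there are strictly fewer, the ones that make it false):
is false only for:
  d=True, l=False, x=False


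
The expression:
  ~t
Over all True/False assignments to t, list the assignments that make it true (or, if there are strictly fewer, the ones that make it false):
is true only for:
  t=False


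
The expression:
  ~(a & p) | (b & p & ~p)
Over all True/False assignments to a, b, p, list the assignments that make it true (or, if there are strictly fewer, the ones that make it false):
is false only for:
  a=True, b=False, p=True;
  a=True, b=True, p=True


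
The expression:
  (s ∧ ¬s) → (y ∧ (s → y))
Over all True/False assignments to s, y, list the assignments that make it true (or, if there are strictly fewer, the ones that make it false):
is always true.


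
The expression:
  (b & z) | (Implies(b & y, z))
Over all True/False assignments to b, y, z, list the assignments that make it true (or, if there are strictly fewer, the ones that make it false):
is false only for:
  b=True, y=True, z=False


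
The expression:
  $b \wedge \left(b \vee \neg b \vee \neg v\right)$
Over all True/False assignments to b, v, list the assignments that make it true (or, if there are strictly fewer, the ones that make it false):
is true only for:
  b=True, v=False;
  b=True, v=True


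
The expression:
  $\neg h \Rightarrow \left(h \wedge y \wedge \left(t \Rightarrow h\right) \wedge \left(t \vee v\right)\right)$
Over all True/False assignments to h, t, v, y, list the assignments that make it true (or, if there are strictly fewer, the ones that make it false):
is true only for:
  h=True, t=False, v=False, y=False;
  h=True, t=False, v=False, y=True;
  h=True, t=False, v=True, y=False;
  h=True, t=False, v=True, y=True;
  h=True, t=True, v=False, y=False;
  h=True, t=True, v=False, y=True;
  h=True, t=True, v=True, y=False;
  h=True, t=True, v=True, y=True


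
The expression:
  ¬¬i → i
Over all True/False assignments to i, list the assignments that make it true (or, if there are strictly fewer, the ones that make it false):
is always true.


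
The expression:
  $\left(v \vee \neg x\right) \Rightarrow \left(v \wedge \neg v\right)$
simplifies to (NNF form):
$x \wedge \neg v$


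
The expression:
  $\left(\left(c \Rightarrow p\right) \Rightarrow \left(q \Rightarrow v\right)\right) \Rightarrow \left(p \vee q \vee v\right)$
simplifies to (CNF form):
$p \vee q \vee v$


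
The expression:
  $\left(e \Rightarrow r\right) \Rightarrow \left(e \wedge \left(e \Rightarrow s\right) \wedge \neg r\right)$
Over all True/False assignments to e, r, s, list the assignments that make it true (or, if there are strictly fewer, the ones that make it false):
is true only for:
  e=True, r=False, s=False;
  e=True, r=False, s=True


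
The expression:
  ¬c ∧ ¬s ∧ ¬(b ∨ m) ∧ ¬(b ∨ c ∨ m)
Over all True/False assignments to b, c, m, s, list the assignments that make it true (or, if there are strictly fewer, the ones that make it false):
is true only for:
  b=False, c=False, m=False, s=False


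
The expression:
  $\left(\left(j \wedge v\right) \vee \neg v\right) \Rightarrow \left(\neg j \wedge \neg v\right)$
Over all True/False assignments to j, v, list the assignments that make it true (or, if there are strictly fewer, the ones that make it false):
is true only for:
  j=False, v=False;
  j=False, v=True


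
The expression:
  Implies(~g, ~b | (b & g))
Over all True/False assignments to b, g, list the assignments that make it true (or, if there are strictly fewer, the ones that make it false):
is false only for:
  b=True, g=False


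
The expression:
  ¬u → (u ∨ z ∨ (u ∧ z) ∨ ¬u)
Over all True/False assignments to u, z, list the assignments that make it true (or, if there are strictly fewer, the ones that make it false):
is always true.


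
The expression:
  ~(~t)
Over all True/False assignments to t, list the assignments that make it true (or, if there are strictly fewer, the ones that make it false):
is true only for:
  t=True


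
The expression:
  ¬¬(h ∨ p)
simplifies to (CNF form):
h ∨ p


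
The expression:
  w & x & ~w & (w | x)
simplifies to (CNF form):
False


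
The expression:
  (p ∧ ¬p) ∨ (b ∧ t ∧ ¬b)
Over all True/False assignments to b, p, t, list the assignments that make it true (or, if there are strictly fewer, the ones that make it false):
is never true.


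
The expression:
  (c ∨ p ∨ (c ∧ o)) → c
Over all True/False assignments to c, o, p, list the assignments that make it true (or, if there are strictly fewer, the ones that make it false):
is false only for:
  c=False, o=False, p=True;
  c=False, o=True, p=True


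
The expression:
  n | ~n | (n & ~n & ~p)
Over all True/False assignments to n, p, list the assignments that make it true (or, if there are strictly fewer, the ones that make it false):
is always true.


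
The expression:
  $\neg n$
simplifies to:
$\neg n$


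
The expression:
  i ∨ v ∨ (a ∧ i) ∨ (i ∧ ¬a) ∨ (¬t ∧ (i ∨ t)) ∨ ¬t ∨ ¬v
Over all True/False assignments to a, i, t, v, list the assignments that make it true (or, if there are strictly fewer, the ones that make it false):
is always true.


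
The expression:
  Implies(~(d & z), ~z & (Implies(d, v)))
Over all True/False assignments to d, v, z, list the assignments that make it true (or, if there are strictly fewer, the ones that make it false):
is false only for:
  d=False, v=False, z=True;
  d=False, v=True, z=True;
  d=True, v=False, z=False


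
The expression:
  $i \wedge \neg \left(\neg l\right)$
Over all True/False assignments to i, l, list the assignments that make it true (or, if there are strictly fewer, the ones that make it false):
is true only for:
  i=True, l=True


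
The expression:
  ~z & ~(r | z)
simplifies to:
~r & ~z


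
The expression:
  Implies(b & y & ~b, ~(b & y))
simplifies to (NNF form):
True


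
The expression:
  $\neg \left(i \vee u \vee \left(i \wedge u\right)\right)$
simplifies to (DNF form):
$\neg i \wedge \neg u$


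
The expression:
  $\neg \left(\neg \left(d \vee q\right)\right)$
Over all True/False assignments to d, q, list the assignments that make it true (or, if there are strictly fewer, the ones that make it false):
is false only for:
  d=False, q=False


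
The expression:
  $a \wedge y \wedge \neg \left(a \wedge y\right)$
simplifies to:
$\text{False}$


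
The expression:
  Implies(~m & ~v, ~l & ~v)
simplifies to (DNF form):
m | v | ~l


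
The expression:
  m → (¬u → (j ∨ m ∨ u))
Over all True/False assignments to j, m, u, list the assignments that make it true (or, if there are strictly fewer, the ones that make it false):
is always true.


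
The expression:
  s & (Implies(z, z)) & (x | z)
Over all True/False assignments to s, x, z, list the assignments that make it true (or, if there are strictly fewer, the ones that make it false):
is true only for:
  s=True, x=False, z=True;
  s=True, x=True, z=False;
  s=True, x=True, z=True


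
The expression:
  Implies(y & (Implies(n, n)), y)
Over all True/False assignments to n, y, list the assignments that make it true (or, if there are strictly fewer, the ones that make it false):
is always true.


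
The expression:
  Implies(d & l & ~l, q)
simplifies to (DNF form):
True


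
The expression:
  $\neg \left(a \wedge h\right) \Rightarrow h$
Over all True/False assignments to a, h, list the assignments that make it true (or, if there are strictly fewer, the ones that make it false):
is true only for:
  a=False, h=True;
  a=True, h=True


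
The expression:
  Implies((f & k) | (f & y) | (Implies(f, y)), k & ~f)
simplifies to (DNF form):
(k & ~f) | (f & ~k & ~y)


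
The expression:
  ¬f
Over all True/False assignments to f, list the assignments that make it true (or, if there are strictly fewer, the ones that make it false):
is true only for:
  f=False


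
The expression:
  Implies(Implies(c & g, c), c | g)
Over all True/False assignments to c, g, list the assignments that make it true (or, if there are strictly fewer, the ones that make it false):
is false only for:
  c=False, g=False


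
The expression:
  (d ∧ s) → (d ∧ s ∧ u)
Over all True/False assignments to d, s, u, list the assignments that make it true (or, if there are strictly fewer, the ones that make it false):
is false only for:
  d=True, s=True, u=False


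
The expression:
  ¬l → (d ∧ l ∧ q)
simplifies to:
l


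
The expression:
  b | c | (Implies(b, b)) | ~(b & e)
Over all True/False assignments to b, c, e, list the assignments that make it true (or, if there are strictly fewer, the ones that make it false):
is always true.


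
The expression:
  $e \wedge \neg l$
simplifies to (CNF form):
$e \wedge \neg l$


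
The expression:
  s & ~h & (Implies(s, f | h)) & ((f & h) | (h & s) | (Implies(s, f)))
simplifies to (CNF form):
f & s & ~h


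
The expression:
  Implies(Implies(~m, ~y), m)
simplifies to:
m | y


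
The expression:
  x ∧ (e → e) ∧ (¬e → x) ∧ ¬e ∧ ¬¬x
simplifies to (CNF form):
x ∧ ¬e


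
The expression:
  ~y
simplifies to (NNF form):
~y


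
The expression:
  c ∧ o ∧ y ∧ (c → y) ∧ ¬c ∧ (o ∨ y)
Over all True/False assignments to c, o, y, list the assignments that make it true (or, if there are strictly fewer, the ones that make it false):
is never true.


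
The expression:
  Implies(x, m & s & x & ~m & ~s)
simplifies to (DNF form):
~x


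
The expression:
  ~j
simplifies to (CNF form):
~j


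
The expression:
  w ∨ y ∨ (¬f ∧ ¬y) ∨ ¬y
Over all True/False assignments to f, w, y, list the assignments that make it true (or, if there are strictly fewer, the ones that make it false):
is always true.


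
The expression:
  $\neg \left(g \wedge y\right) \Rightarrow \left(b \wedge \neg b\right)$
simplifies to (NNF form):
$g \wedge y$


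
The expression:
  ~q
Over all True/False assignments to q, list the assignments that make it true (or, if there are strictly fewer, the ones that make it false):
is true only for:
  q=False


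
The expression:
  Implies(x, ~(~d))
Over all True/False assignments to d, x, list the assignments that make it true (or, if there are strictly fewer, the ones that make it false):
is false only for:
  d=False, x=True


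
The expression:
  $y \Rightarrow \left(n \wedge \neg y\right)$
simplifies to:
$\neg y$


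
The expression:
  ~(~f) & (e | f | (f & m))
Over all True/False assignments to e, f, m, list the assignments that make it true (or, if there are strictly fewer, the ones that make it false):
is true only for:
  e=False, f=True, m=False;
  e=False, f=True, m=True;
  e=True, f=True, m=False;
  e=True, f=True, m=True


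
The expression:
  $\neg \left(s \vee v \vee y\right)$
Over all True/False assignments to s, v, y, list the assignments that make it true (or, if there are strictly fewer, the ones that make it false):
is true only for:
  s=False, v=False, y=False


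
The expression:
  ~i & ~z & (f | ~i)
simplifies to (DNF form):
~i & ~z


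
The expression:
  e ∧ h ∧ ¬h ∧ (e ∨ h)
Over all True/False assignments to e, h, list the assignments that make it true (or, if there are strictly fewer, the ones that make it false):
is never true.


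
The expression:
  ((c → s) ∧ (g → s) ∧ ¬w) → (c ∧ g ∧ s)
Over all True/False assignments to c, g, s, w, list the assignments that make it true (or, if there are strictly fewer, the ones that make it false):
is false only for:
  c=False, g=False, s=False, w=False;
  c=False, g=False, s=True, w=False;
  c=False, g=True, s=True, w=False;
  c=True, g=False, s=True, w=False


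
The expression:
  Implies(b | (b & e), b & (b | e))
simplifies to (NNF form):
True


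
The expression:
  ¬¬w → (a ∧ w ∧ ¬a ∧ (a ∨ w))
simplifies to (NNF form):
¬w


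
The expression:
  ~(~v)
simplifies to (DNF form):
v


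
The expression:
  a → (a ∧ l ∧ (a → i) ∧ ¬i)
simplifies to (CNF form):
¬a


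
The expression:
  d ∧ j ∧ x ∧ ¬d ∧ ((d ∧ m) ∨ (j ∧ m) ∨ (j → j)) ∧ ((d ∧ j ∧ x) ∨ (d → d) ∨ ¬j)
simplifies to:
False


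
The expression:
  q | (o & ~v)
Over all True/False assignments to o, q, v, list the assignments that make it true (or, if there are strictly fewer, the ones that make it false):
is false only for:
  o=False, q=False, v=False;
  o=False, q=False, v=True;
  o=True, q=False, v=True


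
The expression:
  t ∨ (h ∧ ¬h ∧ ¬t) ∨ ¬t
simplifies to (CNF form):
True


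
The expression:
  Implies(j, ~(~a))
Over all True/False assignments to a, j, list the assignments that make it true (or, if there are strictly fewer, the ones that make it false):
is false only for:
  a=False, j=True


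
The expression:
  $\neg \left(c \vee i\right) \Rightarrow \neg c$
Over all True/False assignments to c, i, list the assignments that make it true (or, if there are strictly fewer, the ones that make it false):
is always true.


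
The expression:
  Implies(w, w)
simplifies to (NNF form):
True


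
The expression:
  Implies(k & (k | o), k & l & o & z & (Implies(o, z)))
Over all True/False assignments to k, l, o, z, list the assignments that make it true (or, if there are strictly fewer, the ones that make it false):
is false only for:
  k=True, l=False, o=False, z=False;
  k=True, l=False, o=False, z=True;
  k=True, l=False, o=True, z=False;
  k=True, l=False, o=True, z=True;
  k=True, l=True, o=False, z=False;
  k=True, l=True, o=False, z=True;
  k=True, l=True, o=True, z=False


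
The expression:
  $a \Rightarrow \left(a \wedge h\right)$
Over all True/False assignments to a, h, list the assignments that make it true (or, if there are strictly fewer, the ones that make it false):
is false only for:
  a=True, h=False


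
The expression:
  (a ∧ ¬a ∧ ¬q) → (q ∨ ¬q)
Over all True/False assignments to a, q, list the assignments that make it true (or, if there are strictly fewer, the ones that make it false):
is always true.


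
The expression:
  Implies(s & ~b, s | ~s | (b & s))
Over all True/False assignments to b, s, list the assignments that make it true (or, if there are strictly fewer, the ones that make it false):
is always true.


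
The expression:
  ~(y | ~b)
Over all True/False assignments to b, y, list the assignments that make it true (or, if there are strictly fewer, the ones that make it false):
is true only for:
  b=True, y=False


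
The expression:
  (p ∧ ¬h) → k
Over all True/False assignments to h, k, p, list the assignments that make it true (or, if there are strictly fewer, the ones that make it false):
is false only for:
  h=False, k=False, p=True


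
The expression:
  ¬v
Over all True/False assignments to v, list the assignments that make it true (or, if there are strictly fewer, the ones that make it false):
is true only for:
  v=False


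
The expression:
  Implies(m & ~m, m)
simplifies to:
True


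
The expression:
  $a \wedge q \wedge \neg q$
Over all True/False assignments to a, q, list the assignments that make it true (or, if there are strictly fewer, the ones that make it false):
is never true.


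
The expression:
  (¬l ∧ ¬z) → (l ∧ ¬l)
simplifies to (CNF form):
l ∨ z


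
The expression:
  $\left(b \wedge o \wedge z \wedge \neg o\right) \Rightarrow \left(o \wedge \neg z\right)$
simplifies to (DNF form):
$\text{True}$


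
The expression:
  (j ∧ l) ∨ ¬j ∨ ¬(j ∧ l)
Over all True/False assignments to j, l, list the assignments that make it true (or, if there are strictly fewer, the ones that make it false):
is always true.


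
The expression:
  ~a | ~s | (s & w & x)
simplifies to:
~a | ~s | (w & x)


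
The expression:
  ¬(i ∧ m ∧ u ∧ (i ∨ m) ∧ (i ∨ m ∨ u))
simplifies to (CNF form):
¬i ∨ ¬m ∨ ¬u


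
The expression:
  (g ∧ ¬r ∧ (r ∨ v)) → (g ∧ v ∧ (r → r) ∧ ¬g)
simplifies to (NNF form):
r ∨ ¬g ∨ ¬v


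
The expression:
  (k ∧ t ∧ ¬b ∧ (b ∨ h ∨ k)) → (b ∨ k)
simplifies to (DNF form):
True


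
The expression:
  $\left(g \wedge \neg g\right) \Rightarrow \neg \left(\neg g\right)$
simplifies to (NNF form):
$\text{True}$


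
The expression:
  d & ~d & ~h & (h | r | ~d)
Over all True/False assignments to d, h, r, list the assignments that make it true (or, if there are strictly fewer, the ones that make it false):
is never true.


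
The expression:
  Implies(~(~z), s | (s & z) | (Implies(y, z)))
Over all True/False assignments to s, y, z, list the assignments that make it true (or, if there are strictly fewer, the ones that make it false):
is always true.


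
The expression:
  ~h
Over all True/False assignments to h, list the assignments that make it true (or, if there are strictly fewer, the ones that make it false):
is true only for:
  h=False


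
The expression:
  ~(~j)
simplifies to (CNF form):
j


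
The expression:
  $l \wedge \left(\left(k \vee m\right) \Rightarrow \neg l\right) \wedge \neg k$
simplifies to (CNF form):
$l \wedge \neg k \wedge \neg m$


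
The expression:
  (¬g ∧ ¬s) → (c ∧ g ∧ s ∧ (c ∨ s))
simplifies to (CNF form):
g ∨ s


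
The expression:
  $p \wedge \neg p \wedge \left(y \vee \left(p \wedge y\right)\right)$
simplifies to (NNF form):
$\text{False}$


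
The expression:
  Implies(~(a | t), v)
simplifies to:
a | t | v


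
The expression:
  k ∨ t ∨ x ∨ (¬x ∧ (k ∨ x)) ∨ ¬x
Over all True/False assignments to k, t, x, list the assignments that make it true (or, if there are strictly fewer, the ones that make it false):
is always true.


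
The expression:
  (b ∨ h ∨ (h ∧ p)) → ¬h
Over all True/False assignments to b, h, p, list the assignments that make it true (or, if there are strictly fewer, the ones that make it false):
is true only for:
  b=False, h=False, p=False;
  b=False, h=False, p=True;
  b=True, h=False, p=False;
  b=True, h=False, p=True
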